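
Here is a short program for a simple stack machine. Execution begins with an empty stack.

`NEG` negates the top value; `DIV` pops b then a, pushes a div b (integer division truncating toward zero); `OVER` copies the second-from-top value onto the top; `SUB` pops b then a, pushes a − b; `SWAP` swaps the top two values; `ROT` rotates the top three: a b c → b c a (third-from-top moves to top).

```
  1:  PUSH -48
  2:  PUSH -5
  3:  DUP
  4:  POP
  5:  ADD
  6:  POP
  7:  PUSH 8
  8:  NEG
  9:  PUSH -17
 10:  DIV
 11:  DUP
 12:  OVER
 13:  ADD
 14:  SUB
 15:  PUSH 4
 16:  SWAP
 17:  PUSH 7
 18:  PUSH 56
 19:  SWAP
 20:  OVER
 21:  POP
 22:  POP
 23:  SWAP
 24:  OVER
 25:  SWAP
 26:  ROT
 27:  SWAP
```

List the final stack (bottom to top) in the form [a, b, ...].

PUSH -48  -48
PUSH -5   -48 -5
DUP       -48 -5 -5
POP       -48 -5
ADD       -53
POP       (empty)
PUSH 8    8
NEG       -8
PUSH -17  -8 -17
DIV       0
DUP       0 0
OVER      0 0 0
ADD       0 0
SUB       0
PUSH 4    0 4
SWAP      4 0
PUSH 7    4 0 7
PUSH 56   4 0 7 56
SWAP      4 0 56 7
OVER      4 0 56 7 56
POP       4 0 56 7
POP       4 0 56
SWAP      4 56 0
OVER      4 56 0 56
SWAP      4 56 56 0
ROT       4 56 0 56
SWAP      4 56 56 0

[4, 56, 56, 0]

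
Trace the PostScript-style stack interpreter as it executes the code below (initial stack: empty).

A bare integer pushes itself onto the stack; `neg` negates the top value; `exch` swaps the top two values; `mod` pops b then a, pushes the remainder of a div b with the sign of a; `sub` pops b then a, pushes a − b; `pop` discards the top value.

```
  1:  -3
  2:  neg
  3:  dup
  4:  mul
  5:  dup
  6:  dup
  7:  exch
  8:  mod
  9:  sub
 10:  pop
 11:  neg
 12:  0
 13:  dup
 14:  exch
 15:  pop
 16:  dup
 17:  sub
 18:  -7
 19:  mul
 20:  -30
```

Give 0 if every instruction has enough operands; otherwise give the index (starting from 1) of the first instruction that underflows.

11

-3   -> -3
neg  -> 3
dup  -> 3 3
mul  -> 9
dup  -> 9 9
dup  -> 9 9 9
exch -> 9 9 9
mod  -> 9 0
sub  -> 9
pop  -> (empty)
neg  — needs 1 operand, stack has 0 → underflow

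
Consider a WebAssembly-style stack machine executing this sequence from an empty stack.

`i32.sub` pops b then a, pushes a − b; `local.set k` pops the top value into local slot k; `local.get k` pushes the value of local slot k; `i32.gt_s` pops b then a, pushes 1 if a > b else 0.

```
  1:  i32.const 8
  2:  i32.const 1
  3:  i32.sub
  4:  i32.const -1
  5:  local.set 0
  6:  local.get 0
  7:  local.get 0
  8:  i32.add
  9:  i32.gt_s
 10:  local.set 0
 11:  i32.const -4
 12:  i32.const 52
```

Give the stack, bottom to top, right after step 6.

i32.const 8  -> 8
i32.const 1  -> 8 1
i32.sub      -> 7
i32.const -1 -> 7 -1
local.set 0  -> 7
local.get 0  -> 7 -1

[7, -1]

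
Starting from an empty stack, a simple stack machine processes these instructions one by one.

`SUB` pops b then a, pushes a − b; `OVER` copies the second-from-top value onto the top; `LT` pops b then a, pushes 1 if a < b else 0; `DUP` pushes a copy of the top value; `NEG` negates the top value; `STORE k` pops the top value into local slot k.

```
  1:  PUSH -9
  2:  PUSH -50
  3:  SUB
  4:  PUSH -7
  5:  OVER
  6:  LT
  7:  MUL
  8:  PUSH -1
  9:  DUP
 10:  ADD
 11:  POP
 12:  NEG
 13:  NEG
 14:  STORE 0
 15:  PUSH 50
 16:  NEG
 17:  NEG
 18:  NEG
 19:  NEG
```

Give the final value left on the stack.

PUSH -9  : [-9]
PUSH -50 : [-9, -50]
SUB      : [41]
PUSH -7  : [41, -7]
OVER     : [41, -7, 41]
LT       : [41, 1]
MUL      : [41]
PUSH -1  : [41, -1]
DUP      : [41, -1, -1]
ADD      : [41, -2]
POP      : [41]
NEG      : [-41]
NEG      : [41]
STORE 0  : []
PUSH 50  : [50]
NEG      : [-50]
NEG      : [50]
NEG      : [-50]
NEG      : [50]

50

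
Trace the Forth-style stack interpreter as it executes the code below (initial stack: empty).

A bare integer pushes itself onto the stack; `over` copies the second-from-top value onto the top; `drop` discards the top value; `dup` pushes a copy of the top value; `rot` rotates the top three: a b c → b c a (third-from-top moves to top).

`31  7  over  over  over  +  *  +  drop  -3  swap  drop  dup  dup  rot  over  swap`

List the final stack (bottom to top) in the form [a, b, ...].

31   : [31]
7    : [31, 7]
over : [31, 7, 31]
over : [31, 7, 31, 7]
over : [31, 7, 31, 7, 31]
+    : [31, 7, 31, 38]
*    : [31, 7, 1178]
+    : [31, 1185]
drop : [31]
-3   : [31, -3]
swap : [-3, 31]
drop : [-3]
dup  : [-3, -3]
dup  : [-3, -3, -3]
rot  : [-3, -3, -3]
over : [-3, -3, -3, -3]
swap : [-3, -3, -3, -3]

[-3, -3, -3, -3]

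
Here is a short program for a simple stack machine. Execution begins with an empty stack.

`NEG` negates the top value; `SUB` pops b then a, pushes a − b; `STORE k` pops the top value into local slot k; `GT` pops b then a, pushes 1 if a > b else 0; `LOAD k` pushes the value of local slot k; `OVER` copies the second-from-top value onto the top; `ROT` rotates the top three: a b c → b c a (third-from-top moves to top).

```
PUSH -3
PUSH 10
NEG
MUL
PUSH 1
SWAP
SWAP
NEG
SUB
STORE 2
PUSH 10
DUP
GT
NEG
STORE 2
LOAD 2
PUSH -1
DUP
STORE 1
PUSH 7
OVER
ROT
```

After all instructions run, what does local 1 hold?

PUSH -3 : -3
PUSH 10 : -3 10
NEG     : -3 -10
MUL     : 30
PUSH 1  : 30 1
SWAP    : 1 30
SWAP    : 30 1
NEG     : 30 -1
SUB     : 31
STORE 2 : (empty)
PUSH 10 : 10
DUP     : 10 10
GT      : 0
NEG     : 0
STORE 2 : (empty)
LOAD 2  : 0
PUSH -1 : 0 -1
DUP     : 0 -1 -1
STORE 1 : 0 -1
PUSH 7  : 0 -1 7
OVER    : 0 -1 7 -1
ROT     : 0 7 -1 -1

-1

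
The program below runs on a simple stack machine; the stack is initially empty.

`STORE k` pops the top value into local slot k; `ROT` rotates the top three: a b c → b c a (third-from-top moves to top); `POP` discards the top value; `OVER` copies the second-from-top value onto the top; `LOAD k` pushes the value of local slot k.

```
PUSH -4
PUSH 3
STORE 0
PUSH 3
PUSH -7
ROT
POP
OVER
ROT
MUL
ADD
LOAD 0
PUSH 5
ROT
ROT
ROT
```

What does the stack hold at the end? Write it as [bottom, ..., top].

[2, 3, 5]

PUSH -4  [-4]
PUSH 3   [-4, 3]
STORE 0  [-4]
PUSH 3   [-4, 3]
PUSH -7  [-4, 3, -7]
ROT      [3, -7, -4]
POP      [3, -7]
OVER     [3, -7, 3]
ROT      [-7, 3, 3]
MUL      [-7, 9]
ADD      [2]
LOAD 0   [2, 3]
PUSH 5   [2, 3, 5]
ROT      [3, 5, 2]
ROT      [5, 2, 3]
ROT      [2, 3, 5]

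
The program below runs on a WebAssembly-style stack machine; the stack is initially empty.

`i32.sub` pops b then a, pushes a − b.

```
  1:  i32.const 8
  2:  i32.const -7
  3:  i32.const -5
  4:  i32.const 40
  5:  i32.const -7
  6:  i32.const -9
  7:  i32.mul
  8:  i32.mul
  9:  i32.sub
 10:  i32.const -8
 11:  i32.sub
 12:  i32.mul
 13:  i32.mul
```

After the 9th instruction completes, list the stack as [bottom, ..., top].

i32.const 8  → 8
i32.const -7 → 8 -7
i32.const -5 → 8 -7 -5
i32.const 40 → 8 -7 -5 40
i32.const -7 → 8 -7 -5 40 -7
i32.const -9 → 8 -7 -5 40 -7 -9
i32.mul      → 8 -7 -5 40 63
i32.mul      → 8 -7 -5 2520
i32.sub      → 8 -7 -2525

[8, -7, -2525]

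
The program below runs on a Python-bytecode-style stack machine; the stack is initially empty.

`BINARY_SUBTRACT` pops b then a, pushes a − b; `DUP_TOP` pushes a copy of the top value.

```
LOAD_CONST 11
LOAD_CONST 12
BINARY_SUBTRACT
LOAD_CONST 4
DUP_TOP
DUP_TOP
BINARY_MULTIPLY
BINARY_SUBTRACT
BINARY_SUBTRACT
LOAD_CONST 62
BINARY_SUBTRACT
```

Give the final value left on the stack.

-51

LOAD_CONST 11   : 11
LOAD_CONST 12   : 11 12
BINARY_SUBTRACT : -1
LOAD_CONST 4    : -1 4
DUP_TOP         : -1 4 4
DUP_TOP         : -1 4 4 4
BINARY_MULTIPLY : -1 4 16
BINARY_SUBTRACT : -1 -12
BINARY_SUBTRACT : 11
LOAD_CONST 62   : 11 62
BINARY_SUBTRACT : -51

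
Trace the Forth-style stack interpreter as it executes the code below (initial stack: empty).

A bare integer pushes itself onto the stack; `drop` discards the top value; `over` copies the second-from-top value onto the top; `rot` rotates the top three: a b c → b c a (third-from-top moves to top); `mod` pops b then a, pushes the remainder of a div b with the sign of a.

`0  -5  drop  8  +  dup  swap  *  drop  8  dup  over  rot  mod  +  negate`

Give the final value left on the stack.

-8

0       [0]
-5      [0, -5]
drop    [0]
8       [0, 8]
+       [8]
dup     [8, 8]
swap    [8, 8]
*       [64]
drop    []
8       [8]
dup     [8, 8]
over    [8, 8, 8]
rot     [8, 8, 8]
mod     [8, 0]
+       [8]
negate  [-8]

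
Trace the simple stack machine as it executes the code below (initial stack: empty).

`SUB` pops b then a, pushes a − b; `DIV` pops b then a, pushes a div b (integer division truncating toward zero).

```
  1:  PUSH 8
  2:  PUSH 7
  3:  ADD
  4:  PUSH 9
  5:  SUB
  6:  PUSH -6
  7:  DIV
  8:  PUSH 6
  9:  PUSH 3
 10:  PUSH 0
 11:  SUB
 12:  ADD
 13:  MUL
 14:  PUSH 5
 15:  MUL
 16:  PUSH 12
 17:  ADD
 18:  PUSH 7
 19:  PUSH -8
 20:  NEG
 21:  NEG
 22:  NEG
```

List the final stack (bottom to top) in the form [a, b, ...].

[-33, 7, 8]

PUSH 8  -> [8]
PUSH 7  -> [8, 7]
ADD     -> [15]
PUSH 9  -> [15, 9]
SUB     -> [6]
PUSH -6 -> [6, -6]
DIV     -> [-1]
PUSH 6  -> [-1, 6]
PUSH 3  -> [-1, 6, 3]
PUSH 0  -> [-1, 6, 3, 0]
SUB     -> [-1, 6, 3]
ADD     -> [-1, 9]
MUL     -> [-9]
PUSH 5  -> [-9, 5]
MUL     -> [-45]
PUSH 12 -> [-45, 12]
ADD     -> [-33]
PUSH 7  -> [-33, 7]
PUSH -8 -> [-33, 7, -8]
NEG     -> [-33, 7, 8]
NEG     -> [-33, 7, -8]
NEG     -> [-33, 7, 8]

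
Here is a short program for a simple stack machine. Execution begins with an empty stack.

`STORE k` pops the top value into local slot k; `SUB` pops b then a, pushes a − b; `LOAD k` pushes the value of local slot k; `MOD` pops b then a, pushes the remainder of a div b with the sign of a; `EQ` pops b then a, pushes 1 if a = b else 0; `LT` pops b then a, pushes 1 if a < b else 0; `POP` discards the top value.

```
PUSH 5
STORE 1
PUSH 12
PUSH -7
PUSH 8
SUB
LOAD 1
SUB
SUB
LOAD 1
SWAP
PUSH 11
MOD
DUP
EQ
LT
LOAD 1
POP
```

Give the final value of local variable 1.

5

PUSH 5  -> [5]
STORE 1 -> []
PUSH 12 -> [12]
PUSH -7 -> [12, -7]
PUSH 8  -> [12, -7, 8]
SUB     -> [12, -15]
LOAD 1  -> [12, -15, 5]
SUB     -> [12, -20]
SUB     -> [32]
LOAD 1  -> [32, 5]
SWAP    -> [5, 32]
PUSH 11 -> [5, 32, 11]
MOD     -> [5, 10]
DUP     -> [5, 10, 10]
EQ      -> [5, 1]
LT      -> [0]
LOAD 1  -> [0, 5]
POP     -> [0]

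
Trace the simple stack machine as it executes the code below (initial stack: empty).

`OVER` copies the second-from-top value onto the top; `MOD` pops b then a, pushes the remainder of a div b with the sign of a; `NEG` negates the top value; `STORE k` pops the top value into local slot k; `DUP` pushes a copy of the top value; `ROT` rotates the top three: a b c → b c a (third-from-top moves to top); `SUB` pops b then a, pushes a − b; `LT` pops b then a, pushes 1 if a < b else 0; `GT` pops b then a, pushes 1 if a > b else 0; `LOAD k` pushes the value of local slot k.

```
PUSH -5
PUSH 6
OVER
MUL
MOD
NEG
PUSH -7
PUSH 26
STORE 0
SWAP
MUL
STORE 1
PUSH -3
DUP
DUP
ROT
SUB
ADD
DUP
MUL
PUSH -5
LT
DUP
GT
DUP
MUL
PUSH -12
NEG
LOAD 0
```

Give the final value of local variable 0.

26

PUSH -5  -> -5
PUSH 6   -> -5 6
OVER     -> -5 6 -5
MUL      -> -5 -30
MOD      -> -5
NEG      -> 5
PUSH -7  -> 5 -7
PUSH 26  -> 5 -7 26
STORE 0  -> 5 -7
SWAP     -> -7 5
MUL      -> -35
STORE 1  -> (empty)
PUSH -3  -> -3
DUP      -> -3 -3
DUP      -> -3 -3 -3
ROT      -> -3 -3 -3
SUB      -> -3 0
ADD      -> -3
DUP      -> -3 -3
MUL      -> 9
PUSH -5  -> 9 -5
LT       -> 0
DUP      -> 0 0
GT       -> 0
DUP      -> 0 0
MUL      -> 0
PUSH -12 -> 0 -12
NEG      -> 0 12
LOAD 0   -> 0 12 26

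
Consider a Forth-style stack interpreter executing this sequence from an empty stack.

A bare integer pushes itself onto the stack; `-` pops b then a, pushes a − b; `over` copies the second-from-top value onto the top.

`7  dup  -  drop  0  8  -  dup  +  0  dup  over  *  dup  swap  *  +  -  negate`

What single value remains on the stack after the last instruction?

16

7      -> 7
dup    -> 7 7
-      -> 0
drop   -> (empty)
0      -> 0
8      -> 0 8
-      -> -8
dup    -> -8 -8
+      -> -16
0      -> -16 0
dup    -> -16 0 0
over   -> -16 0 0 0
*      -> -16 0 0
dup    -> -16 0 0 0
swap   -> -16 0 0 0
*      -> -16 0 0
+      -> -16 0
-      -> -16
negate -> 16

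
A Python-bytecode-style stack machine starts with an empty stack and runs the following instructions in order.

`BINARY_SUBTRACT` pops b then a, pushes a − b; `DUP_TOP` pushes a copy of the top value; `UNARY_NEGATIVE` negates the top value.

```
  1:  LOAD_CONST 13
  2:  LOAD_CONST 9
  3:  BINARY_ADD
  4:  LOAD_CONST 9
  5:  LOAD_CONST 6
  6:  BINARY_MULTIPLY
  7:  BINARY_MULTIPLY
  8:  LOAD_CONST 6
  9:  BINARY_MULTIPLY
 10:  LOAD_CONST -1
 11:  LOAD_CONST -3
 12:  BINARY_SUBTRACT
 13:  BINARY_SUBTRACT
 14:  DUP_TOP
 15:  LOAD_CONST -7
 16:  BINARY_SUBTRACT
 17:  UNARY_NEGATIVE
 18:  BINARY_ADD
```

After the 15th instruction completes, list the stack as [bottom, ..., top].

[7126, 7126, -7]

LOAD_CONST 13   -> 13
LOAD_CONST 9    -> 13 9
BINARY_ADD      -> 22
LOAD_CONST 9    -> 22 9
LOAD_CONST 6    -> 22 9 6
BINARY_MULTIPLY -> 22 54
BINARY_MULTIPLY -> 1188
LOAD_CONST 6    -> 1188 6
BINARY_MULTIPLY -> 7128
LOAD_CONST -1   -> 7128 -1
LOAD_CONST -3   -> 7128 -1 -3
BINARY_SUBTRACT -> 7128 2
BINARY_SUBTRACT -> 7126
DUP_TOP         -> 7126 7126
LOAD_CONST -7   -> 7126 7126 -7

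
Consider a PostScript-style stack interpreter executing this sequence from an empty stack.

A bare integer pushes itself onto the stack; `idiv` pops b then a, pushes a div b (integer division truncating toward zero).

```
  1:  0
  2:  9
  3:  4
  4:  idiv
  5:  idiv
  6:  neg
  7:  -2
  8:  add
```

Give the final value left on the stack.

-2

0    -> 0
9    -> 0 9
4    -> 0 9 4
idiv -> 0 2
idiv -> 0
neg  -> 0
-2   -> 0 -2
add  -> -2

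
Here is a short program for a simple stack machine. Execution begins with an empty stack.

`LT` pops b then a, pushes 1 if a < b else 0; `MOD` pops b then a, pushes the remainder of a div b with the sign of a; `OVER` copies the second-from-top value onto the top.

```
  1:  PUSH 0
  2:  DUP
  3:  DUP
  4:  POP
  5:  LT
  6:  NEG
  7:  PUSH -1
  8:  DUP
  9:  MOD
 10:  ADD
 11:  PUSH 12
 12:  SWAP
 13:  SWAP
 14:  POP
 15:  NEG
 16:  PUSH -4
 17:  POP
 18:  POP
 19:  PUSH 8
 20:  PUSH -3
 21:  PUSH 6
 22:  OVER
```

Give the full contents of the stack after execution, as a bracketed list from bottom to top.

[8, -3, 6, -3]

PUSH 0  -> [0]
DUP     -> [0, 0]
DUP     -> [0, 0, 0]
POP     -> [0, 0]
LT      -> [0]
NEG     -> [0]
PUSH -1 -> [0, -1]
DUP     -> [0, -1, -1]
MOD     -> [0, 0]
ADD     -> [0]
PUSH 12 -> [0, 12]
SWAP    -> [12, 0]
SWAP    -> [0, 12]
POP     -> [0]
NEG     -> [0]
PUSH -4 -> [0, -4]
POP     -> [0]
POP     -> []
PUSH 8  -> [8]
PUSH -3 -> [8, -3]
PUSH 6  -> [8, -3, 6]
OVER    -> [8, -3, 6, -3]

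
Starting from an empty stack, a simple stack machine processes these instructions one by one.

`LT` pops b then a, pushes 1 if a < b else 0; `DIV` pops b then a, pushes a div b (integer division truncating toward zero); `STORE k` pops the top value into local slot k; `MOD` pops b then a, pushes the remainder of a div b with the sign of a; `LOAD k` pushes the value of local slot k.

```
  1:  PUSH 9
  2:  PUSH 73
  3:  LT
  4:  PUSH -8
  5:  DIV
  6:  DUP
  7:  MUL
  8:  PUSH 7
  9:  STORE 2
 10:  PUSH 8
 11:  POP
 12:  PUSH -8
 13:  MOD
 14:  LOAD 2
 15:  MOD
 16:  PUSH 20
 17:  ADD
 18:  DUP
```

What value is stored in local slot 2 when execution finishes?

7

PUSH 9  → 9
PUSH 73 → 9 73
LT      → 1
PUSH -8 → 1 -8
DIV     → 0
DUP     → 0 0
MUL     → 0
PUSH 7  → 0 7
STORE 2 → 0
PUSH 8  → 0 8
POP     → 0
PUSH -8 → 0 -8
MOD     → 0
LOAD 2  → 0 7
MOD     → 0
PUSH 20 → 0 20
ADD     → 20
DUP     → 20 20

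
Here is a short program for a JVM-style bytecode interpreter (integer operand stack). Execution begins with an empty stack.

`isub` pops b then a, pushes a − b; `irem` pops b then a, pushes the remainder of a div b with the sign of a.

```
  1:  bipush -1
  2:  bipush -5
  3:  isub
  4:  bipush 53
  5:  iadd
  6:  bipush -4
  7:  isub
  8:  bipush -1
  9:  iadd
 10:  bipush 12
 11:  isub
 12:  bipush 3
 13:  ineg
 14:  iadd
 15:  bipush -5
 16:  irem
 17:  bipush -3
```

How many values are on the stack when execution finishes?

bipush -1 → [-1]
bipush -5 → [-1, -5]
isub      → [4]
bipush 53 → [4, 53]
iadd      → [57]
bipush -4 → [57, -4]
isub      → [61]
bipush -1 → [61, -1]
iadd      → [60]
bipush 12 → [60, 12]
isub      → [48]
bipush 3  → [48, 3]
ineg      → [48, -3]
iadd      → [45]
bipush -5 → [45, -5]
irem      → [0]
bipush -3 → [0, -3]

2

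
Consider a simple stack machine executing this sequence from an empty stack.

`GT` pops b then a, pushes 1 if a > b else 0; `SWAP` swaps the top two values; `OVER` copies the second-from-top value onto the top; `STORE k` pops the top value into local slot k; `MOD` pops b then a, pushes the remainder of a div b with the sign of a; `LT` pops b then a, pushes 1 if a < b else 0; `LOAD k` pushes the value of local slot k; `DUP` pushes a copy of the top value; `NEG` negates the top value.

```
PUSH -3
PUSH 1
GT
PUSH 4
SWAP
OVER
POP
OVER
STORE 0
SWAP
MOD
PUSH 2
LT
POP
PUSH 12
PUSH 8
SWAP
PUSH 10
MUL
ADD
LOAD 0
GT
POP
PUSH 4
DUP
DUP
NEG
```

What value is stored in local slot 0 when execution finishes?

4

PUSH -3 : [-3]
PUSH 1  : [-3, 1]
GT      : [0]
PUSH 4  : [0, 4]
SWAP    : [4, 0]
OVER    : [4, 0, 4]
POP     : [4, 0]
OVER    : [4, 0, 4]
STORE 0 : [4, 0]
SWAP    : [0, 4]
MOD     : [0]
PUSH 2  : [0, 2]
LT      : [1]
POP     : []
PUSH 12 : [12]
PUSH 8  : [12, 8]
SWAP    : [8, 12]
PUSH 10 : [8, 12, 10]
MUL     : [8, 120]
ADD     : [128]
LOAD 0  : [128, 4]
GT      : [1]
POP     : []
PUSH 4  : [4]
DUP     : [4, 4]
DUP     : [4, 4, 4]
NEG     : [4, 4, -4]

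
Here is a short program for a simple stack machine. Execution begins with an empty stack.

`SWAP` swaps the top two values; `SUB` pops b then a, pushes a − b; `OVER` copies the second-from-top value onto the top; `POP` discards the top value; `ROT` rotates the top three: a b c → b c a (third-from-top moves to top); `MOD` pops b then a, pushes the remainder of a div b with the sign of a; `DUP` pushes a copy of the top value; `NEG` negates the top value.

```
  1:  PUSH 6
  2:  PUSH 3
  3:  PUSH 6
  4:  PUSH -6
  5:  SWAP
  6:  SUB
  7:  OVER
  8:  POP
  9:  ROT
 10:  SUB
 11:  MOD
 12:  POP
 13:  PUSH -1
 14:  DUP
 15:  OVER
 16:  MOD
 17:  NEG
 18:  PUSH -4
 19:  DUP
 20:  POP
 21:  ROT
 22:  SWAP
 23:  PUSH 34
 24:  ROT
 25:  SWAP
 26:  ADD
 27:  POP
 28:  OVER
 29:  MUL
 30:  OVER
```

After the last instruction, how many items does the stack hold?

PUSH 6  : [6]
PUSH 3  : [6, 3]
PUSH 6  : [6, 3, 6]
PUSH -6 : [6, 3, 6, -6]
SWAP    : [6, 3, -6, 6]
SUB     : [6, 3, -12]
OVER    : [6, 3, -12, 3]
POP     : [6, 3, -12]
ROT     : [3, -12, 6]
SUB     : [3, -18]
MOD     : [3]
POP     : []
PUSH -1 : [-1]
DUP     : [-1, -1]
OVER    : [-1, -1, -1]
MOD     : [-1, 0]
NEG     : [-1, 0]
PUSH -4 : [-1, 0, -4]
DUP     : [-1, 0, -4, -4]
POP     : [-1, 0, -4]
ROT     : [0, -4, -1]
SWAP    : [0, -1, -4]
PUSH 34 : [0, -1, -4, 34]
ROT     : [0, -4, 34, -1]
SWAP    : [0, -4, -1, 34]
ADD     : [0, -4, 33]
POP     : [0, -4]
OVER    : [0, -4, 0]
MUL     : [0, 0]
OVER    : [0, 0, 0]

3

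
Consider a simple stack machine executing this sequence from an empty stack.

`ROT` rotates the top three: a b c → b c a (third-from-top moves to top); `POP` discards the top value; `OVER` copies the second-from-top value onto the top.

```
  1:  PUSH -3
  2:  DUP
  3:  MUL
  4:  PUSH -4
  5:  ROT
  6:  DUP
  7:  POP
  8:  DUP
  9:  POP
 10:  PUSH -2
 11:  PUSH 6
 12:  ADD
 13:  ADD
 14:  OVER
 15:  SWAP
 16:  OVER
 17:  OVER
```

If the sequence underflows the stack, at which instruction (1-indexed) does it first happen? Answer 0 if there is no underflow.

PUSH -3 : -3
DUP     : -3 -3
MUL     : 9
PUSH -4 : 9 -4
ROT  — needs 3 operands, stack has 2 → underflow

5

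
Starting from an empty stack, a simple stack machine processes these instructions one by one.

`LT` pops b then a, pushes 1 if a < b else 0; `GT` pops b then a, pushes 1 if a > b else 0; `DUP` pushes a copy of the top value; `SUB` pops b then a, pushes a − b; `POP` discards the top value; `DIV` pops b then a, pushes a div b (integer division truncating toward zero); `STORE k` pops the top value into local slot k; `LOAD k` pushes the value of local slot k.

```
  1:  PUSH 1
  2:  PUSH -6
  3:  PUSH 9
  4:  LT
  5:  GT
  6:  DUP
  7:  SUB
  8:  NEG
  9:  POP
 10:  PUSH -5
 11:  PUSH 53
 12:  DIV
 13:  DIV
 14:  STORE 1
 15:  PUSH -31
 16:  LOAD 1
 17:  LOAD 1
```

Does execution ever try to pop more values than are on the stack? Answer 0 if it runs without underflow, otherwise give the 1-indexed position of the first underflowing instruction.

13

PUSH 1  : 1
PUSH -6 : 1 -6
PUSH 9  : 1 -6 9
LT      : 1 1
GT      : 0
DUP     : 0 0
SUB     : 0
NEG     : 0
POP     : (empty)
PUSH -5 : -5
PUSH 53 : -5 53
DIV     : 0
DIV  — needs 2 operands, stack has 1 → underflow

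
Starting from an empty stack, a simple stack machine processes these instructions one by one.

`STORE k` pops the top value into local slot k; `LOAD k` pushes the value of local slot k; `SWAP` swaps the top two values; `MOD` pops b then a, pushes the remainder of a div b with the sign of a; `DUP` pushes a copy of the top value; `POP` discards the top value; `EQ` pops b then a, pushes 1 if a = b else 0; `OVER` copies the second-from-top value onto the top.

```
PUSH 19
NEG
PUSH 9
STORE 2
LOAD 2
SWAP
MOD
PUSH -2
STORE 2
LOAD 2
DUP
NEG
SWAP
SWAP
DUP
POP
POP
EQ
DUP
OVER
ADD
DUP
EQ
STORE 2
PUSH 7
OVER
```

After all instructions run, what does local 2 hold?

PUSH 19 : [19]
NEG     : [-19]
PUSH 9  : [-19, 9]
STORE 2 : [-19]
LOAD 2  : [-19, 9]
SWAP    : [9, -19]
MOD     : [9]
PUSH -2 : [9, -2]
STORE 2 : [9]
LOAD 2  : [9, -2]
DUP     : [9, -2, -2]
NEG     : [9, -2, 2]
SWAP    : [9, 2, -2]
SWAP    : [9, -2, 2]
DUP     : [9, -2, 2, 2]
POP     : [9, -2, 2]
POP     : [9, -2]
EQ      : [0]
DUP     : [0, 0]
OVER    : [0, 0, 0]
ADD     : [0, 0]
DUP     : [0, 0, 0]
EQ      : [0, 1]
STORE 2 : [0]
PUSH 7  : [0, 7]
OVER    : [0, 7, 0]

1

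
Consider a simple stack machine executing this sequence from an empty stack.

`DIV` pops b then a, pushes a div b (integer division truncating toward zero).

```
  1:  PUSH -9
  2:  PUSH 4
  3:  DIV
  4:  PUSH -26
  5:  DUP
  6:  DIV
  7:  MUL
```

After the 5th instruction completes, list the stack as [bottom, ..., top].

[-2, -26, -26]

PUSH -9  -> [-9]
PUSH 4   -> [-9, 4]
DIV      -> [-2]
PUSH -26 -> [-2, -26]
DUP      -> [-2, -26, -26]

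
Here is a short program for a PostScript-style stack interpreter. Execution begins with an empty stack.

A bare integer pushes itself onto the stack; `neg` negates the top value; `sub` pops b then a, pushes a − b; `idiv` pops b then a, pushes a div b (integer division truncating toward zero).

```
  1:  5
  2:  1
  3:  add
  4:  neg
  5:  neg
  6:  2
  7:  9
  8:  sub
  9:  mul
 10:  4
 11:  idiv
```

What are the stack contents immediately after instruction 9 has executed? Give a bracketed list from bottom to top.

[-42]

5    [5]
1    [5, 1]
add  [6]
neg  [-6]
neg  [6]
2    [6, 2]
9    [6, 2, 9]
sub  [6, -7]
mul  [-42]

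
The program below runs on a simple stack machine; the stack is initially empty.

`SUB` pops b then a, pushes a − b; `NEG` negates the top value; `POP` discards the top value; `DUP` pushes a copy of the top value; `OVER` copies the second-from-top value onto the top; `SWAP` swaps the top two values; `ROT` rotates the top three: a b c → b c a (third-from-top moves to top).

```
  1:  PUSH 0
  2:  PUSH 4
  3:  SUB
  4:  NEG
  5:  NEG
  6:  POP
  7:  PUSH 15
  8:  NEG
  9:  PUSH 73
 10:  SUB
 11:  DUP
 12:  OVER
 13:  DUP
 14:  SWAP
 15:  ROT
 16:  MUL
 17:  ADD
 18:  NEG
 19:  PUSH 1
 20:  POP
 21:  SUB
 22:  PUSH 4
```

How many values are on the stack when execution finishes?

PUSH 0  → 0
PUSH 4  → 0 4
SUB     → -4
NEG     → 4
NEG     → -4
POP     → (empty)
PUSH 15 → 15
NEG     → -15
PUSH 73 → -15 73
SUB     → -88
DUP     → -88 -88
OVER    → -88 -88 -88
DUP     → -88 -88 -88 -88
SWAP    → -88 -88 -88 -88
ROT     → -88 -88 -88 -88
MUL     → -88 -88 7744
ADD     → -88 7656
NEG     → -88 -7656
PUSH 1  → -88 -7656 1
POP     → -88 -7656
SUB     → 7568
PUSH 4  → 7568 4

2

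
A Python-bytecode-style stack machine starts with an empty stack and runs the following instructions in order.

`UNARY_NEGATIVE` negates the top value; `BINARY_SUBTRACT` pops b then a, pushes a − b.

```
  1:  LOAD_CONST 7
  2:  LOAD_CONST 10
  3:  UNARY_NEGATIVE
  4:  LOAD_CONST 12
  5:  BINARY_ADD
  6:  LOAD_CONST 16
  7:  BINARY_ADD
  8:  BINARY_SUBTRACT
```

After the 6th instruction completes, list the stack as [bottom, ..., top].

LOAD_CONST 7   : [7]
LOAD_CONST 10  : [7, 10]
UNARY_NEGATIVE : [7, -10]
LOAD_CONST 12  : [7, -10, 12]
BINARY_ADD     : [7, 2]
LOAD_CONST 16  : [7, 2, 16]

[7, 2, 16]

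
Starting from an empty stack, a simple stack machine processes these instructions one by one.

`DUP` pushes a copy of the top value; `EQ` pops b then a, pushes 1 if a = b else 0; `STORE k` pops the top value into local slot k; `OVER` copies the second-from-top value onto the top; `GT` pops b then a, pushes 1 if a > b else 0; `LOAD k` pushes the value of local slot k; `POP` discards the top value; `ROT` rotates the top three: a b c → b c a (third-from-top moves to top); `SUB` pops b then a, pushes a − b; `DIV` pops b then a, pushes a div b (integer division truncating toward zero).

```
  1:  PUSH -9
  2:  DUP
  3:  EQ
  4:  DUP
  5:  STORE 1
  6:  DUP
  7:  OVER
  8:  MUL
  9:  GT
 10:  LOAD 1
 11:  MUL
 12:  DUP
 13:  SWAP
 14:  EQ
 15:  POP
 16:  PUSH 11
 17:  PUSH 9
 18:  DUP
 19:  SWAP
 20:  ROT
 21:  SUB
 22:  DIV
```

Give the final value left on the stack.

PUSH -9 : -9
DUP     : -9 -9
EQ      : 1
DUP     : 1 1
STORE 1 : 1
DUP     : 1 1
OVER    : 1 1 1
MUL     : 1 1
GT      : 0
LOAD 1  : 0 1
MUL     : 0
DUP     : 0 0
SWAP    : 0 0
EQ      : 1
POP     : (empty)
PUSH 11 : 11
PUSH 9  : 11 9
DUP     : 11 9 9
SWAP    : 11 9 9
ROT     : 9 9 11
SUB     : 9 -2
DIV     : -4

-4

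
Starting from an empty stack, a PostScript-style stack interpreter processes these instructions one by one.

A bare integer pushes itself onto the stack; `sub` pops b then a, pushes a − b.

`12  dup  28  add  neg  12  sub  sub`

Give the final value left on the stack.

12  : [12]
dup : [12, 12]
28  : [12, 12, 28]
add : [12, 40]
neg : [12, -40]
12  : [12, -40, 12]
sub : [12, -52]
sub : [64]

64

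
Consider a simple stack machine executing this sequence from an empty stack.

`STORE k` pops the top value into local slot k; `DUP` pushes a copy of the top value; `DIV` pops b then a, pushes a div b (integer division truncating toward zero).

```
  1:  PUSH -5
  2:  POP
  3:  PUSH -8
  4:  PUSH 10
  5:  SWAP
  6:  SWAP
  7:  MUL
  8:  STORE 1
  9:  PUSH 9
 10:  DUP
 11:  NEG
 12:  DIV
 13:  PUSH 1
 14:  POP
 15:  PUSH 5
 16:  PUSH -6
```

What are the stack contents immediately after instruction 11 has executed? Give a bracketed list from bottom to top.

PUSH -5 -> [-5]
POP     -> []
PUSH -8 -> [-8]
PUSH 10 -> [-8, 10]
SWAP    -> [10, -8]
SWAP    -> [-8, 10]
MUL     -> [-80]
STORE 1 -> []
PUSH 9  -> [9]
DUP     -> [9, 9]
NEG     -> [9, -9]

[9, -9]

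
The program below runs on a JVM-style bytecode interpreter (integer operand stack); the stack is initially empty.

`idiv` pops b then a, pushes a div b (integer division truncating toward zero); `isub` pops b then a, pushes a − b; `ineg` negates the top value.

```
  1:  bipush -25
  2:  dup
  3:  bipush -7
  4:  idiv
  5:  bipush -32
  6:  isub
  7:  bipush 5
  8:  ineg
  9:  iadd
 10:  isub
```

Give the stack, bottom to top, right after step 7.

[-25, 35, 5]

bipush -25  [-25]
dup         [-25, -25]
bipush -7   [-25, -25, -7]
idiv        [-25, 3]
bipush -32  [-25, 3, -32]
isub        [-25, 35]
bipush 5    [-25, 35, 5]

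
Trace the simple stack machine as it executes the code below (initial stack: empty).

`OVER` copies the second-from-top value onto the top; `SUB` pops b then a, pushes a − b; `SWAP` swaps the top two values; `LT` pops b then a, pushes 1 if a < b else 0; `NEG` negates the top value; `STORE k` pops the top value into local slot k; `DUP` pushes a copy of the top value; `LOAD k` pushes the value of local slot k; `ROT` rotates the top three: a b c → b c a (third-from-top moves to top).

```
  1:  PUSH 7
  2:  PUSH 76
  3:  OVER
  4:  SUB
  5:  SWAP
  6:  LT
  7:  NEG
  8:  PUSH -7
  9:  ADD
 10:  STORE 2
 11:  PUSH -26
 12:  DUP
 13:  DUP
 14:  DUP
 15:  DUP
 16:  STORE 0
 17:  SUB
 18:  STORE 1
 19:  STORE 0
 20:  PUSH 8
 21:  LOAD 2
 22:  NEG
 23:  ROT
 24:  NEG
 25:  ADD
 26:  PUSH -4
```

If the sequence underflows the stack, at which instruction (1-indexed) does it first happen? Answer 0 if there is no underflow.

PUSH 7   : [7]
PUSH 76  : [7, 76]
OVER     : [7, 76, 7]
SUB      : [7, 69]
SWAP     : [69, 7]
LT       : [0]
NEG      : [0]
PUSH -7  : [0, -7]
ADD      : [-7]
STORE 2  : []
PUSH -26 : [-26]
DUP      : [-26, -26]
DUP      : [-26, -26, -26]
DUP      : [-26, -26, -26, -26]
DUP      : [-26, -26, -26, -26, -26]
STORE 0  : [-26, -26, -26, -26]
SUB      : [-26, -26, 0]
STORE 1  : [-26, -26]
STORE 0  : [-26]
PUSH 8   : [-26, 8]
LOAD 2   : [-26, 8, -7]
NEG      : [-26, 8, 7]
ROT      : [8, 7, -26]
NEG      : [8, 7, 26]
ADD      : [8, 33]
PUSH -4  : [8, 33, -4]

0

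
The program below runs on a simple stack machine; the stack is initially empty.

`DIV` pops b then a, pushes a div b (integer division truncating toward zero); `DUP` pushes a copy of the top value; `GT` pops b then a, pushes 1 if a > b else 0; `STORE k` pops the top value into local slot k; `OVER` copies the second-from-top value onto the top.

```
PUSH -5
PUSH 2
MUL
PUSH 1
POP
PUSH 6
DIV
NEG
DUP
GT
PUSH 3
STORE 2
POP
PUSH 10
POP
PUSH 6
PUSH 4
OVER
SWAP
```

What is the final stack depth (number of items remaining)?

PUSH -5 : [-5]
PUSH 2  : [-5, 2]
MUL     : [-10]
PUSH 1  : [-10, 1]
POP     : [-10]
PUSH 6  : [-10, 6]
DIV     : [-1]
NEG     : [1]
DUP     : [1, 1]
GT      : [0]
PUSH 3  : [0, 3]
STORE 2 : [0]
POP     : []
PUSH 10 : [10]
POP     : []
PUSH 6  : [6]
PUSH 4  : [6, 4]
OVER    : [6, 4, 6]
SWAP    : [6, 6, 4]

3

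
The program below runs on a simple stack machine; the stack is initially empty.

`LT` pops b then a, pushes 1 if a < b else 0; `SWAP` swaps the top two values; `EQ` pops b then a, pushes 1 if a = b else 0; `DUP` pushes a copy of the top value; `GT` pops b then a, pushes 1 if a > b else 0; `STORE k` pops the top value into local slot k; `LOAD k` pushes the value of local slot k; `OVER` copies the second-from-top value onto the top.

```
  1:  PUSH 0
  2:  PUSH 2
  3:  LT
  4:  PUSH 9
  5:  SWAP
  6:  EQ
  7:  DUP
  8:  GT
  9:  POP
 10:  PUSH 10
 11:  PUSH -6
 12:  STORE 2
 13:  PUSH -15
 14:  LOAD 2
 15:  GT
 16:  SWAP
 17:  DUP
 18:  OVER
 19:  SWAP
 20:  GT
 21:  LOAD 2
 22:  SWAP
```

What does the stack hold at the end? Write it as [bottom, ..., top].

PUSH 0   -> 0
PUSH 2   -> 0 2
LT       -> 1
PUSH 9   -> 1 9
SWAP     -> 9 1
EQ       -> 0
DUP      -> 0 0
GT       -> 0
POP      -> (empty)
PUSH 10  -> 10
PUSH -6  -> 10 -6
STORE 2  -> 10
PUSH -15 -> 10 -15
LOAD 2   -> 10 -15 -6
GT       -> 10 0
SWAP     -> 0 10
DUP      -> 0 10 10
OVER     -> 0 10 10 10
SWAP     -> 0 10 10 10
GT       -> 0 10 0
LOAD 2   -> 0 10 0 -6
SWAP     -> 0 10 -6 0

[0, 10, -6, 0]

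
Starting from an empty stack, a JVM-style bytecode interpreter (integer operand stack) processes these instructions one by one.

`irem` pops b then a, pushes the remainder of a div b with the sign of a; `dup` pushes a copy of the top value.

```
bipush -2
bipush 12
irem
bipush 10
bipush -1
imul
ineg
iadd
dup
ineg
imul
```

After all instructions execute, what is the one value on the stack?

-64

bipush -2 → -2
bipush 12 → -2 12
irem      → -2
bipush 10 → -2 10
bipush -1 → -2 10 -1
imul      → -2 -10
ineg      → -2 10
iadd      → 8
dup       → 8 8
ineg      → 8 -8
imul      → -64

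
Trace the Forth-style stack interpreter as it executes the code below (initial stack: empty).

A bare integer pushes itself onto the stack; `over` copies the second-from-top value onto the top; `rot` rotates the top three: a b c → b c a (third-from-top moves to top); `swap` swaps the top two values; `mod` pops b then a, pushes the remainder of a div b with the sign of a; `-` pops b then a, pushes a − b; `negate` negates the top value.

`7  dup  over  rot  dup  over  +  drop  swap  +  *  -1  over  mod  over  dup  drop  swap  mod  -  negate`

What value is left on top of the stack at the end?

7      : [7]
dup    : [7, 7]
over   : [7, 7, 7]
rot    : [7, 7, 7]
dup    : [7, 7, 7, 7]
over   : [7, 7, 7, 7, 7]
+      : [7, 7, 7, 14]
drop   : [7, 7, 7]
swap   : [7, 7, 7]
+      : [7, 14]
*      : [98]
-1     : [98, -1]
over   : [98, -1, 98]
mod    : [98, -1]
over   : [98, -1, 98]
dup    : [98, -1, 98, 98]
drop   : [98, -1, 98]
swap   : [98, 98, -1]
mod    : [98, 0]
-      : [98]
negate : [-98]

-98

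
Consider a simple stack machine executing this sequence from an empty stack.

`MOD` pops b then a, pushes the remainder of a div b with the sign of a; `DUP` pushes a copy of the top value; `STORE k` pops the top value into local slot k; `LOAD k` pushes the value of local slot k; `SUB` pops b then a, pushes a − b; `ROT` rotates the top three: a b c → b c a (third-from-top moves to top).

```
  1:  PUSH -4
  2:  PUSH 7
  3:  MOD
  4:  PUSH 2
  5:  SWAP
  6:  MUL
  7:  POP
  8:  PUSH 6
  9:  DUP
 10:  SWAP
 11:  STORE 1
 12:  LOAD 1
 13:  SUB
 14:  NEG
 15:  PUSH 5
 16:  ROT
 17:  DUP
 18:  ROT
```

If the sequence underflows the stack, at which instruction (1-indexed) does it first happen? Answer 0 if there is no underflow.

16

PUSH -4 -> [-4]
PUSH 7  -> [-4, 7]
MOD     -> [-4]
PUSH 2  -> [-4, 2]
SWAP    -> [2, -4]
MUL     -> [-8]
POP     -> []
PUSH 6  -> [6]
DUP     -> [6, 6]
SWAP    -> [6, 6]
STORE 1 -> [6]
LOAD 1  -> [6, 6]
SUB     -> [0]
NEG     -> [0]
PUSH 5  -> [0, 5]
ROT  — needs 3 operands, stack has 2 → underflow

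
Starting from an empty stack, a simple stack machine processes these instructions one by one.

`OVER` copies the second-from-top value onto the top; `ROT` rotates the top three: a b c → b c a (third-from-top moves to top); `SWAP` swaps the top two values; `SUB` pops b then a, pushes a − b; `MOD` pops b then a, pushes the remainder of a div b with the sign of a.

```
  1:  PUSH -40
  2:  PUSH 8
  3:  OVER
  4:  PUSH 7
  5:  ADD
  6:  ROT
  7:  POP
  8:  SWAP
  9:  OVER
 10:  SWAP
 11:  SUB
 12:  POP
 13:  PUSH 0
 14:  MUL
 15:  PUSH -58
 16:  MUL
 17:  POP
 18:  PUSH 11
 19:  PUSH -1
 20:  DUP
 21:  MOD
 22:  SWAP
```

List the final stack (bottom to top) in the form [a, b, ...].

PUSH -40 : -40
PUSH 8   : -40 8
OVER     : -40 8 -40
PUSH 7   : -40 8 -40 7
ADD      : -40 8 -33
ROT      : 8 -33 -40
POP      : 8 -33
SWAP     : -33 8
OVER     : -33 8 -33
SWAP     : -33 -33 8
SUB      : -33 -41
POP      : -33
PUSH 0   : -33 0
MUL      : 0
PUSH -58 : 0 -58
MUL      : 0
POP      : (empty)
PUSH 11  : 11
PUSH -1  : 11 -1
DUP      : 11 -1 -1
MOD      : 11 0
SWAP     : 0 11

[0, 11]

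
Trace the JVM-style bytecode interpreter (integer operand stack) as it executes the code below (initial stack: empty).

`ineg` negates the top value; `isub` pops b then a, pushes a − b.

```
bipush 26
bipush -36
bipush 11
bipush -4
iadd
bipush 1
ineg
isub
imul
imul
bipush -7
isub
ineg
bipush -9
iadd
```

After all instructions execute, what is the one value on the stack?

7472

bipush 26  → [26]
bipush -36 → [26, -36]
bipush 11  → [26, -36, 11]
bipush -4  → [26, -36, 11, -4]
iadd       → [26, -36, 7]
bipush 1   → [26, -36, 7, 1]
ineg       → [26, -36, 7, -1]
isub       → [26, -36, 8]
imul       → [26, -288]
imul       → [-7488]
bipush -7  → [-7488, -7]
isub       → [-7481]
ineg       → [7481]
bipush -9  → [7481, -9]
iadd       → [7472]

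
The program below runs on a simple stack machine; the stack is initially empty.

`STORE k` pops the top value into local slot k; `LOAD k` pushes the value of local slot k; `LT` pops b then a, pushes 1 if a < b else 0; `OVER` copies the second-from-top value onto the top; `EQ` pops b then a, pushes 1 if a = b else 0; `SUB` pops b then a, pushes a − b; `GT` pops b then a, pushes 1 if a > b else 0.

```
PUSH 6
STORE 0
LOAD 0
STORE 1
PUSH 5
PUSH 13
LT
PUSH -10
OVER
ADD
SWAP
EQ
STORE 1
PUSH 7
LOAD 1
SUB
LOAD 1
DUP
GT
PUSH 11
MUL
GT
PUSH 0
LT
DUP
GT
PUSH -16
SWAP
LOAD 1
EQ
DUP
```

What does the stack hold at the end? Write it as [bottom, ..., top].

[-16, 1, 1]

PUSH 6   -> [6]
STORE 0  -> []
LOAD 0   -> [6]
STORE 1  -> []
PUSH 5   -> [5]
PUSH 13  -> [5, 13]
LT       -> [1]
PUSH -10 -> [1, -10]
OVER     -> [1, -10, 1]
ADD      -> [1, -9]
SWAP     -> [-9, 1]
EQ       -> [0]
STORE 1  -> []
PUSH 7   -> [7]
LOAD 1   -> [7, 0]
SUB      -> [7]
LOAD 1   -> [7, 0]
DUP      -> [7, 0, 0]
GT       -> [7, 0]
PUSH 11  -> [7, 0, 11]
MUL      -> [7, 0]
GT       -> [1]
PUSH 0   -> [1, 0]
LT       -> [0]
DUP      -> [0, 0]
GT       -> [0]
PUSH -16 -> [0, -16]
SWAP     -> [-16, 0]
LOAD 1   -> [-16, 0, 0]
EQ       -> [-16, 1]
DUP      -> [-16, 1, 1]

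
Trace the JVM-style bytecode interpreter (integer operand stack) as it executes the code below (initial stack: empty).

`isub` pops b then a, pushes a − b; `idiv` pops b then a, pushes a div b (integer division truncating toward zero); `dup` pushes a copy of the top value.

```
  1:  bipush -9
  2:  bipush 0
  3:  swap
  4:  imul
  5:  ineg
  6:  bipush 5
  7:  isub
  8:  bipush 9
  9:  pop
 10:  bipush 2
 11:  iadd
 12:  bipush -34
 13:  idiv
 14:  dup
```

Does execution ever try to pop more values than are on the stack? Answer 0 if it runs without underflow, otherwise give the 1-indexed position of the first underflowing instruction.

0

bipush -9  : -9
bipush 0   : -9 0
swap       : 0 -9
imul       : 0
ineg       : 0
bipush 5   : 0 5
isub       : -5
bipush 9   : -5 9
pop        : -5
bipush 2   : -5 2
iadd       : -3
bipush -34 : -3 -34
idiv       : 0
dup        : 0 0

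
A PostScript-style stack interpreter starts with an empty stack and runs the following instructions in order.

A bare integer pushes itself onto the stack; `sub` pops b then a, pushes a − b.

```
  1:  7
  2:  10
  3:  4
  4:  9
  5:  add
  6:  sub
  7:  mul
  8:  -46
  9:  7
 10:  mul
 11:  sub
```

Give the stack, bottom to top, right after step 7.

[-21]

7   : 7
10  : 7 10
4   : 7 10 4
9   : 7 10 4 9
add : 7 10 13
sub : 7 -3
mul : -21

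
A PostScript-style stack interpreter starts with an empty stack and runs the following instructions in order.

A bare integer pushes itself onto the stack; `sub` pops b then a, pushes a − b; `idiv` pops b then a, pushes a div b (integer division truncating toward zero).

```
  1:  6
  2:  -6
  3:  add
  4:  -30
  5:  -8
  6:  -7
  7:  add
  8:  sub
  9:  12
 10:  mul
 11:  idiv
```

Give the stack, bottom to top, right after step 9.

[0, -15, 12]

6   : [6]
-6  : [6, -6]
add : [0]
-30 : [0, -30]
-8  : [0, -30, -8]
-7  : [0, -30, -8, -7]
add : [0, -30, -15]
sub : [0, -15]
12  : [0, -15, 12]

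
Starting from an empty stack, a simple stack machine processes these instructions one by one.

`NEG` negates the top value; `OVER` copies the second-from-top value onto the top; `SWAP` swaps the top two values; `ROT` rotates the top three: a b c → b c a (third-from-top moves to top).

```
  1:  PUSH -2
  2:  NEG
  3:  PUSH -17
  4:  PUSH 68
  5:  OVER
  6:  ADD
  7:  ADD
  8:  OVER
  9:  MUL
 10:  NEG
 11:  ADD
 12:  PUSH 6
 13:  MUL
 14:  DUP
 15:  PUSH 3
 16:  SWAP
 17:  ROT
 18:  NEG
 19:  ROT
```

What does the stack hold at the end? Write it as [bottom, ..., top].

[-396, 396, 3]

PUSH -2   [-2]
NEG       [2]
PUSH -17  [2, -17]
PUSH 68   [2, -17, 68]
OVER      [2, -17, 68, -17]
ADD       [2, -17, 51]
ADD       [2, 34]
OVER      [2, 34, 2]
MUL       [2, 68]
NEG       [2, -68]
ADD       [-66]
PUSH 6    [-66, 6]
MUL       [-396]
DUP       [-396, -396]
PUSH 3    [-396, -396, 3]
SWAP      [-396, 3, -396]
ROT       [3, -396, -396]
NEG       [3, -396, 396]
ROT       [-396, 396, 3]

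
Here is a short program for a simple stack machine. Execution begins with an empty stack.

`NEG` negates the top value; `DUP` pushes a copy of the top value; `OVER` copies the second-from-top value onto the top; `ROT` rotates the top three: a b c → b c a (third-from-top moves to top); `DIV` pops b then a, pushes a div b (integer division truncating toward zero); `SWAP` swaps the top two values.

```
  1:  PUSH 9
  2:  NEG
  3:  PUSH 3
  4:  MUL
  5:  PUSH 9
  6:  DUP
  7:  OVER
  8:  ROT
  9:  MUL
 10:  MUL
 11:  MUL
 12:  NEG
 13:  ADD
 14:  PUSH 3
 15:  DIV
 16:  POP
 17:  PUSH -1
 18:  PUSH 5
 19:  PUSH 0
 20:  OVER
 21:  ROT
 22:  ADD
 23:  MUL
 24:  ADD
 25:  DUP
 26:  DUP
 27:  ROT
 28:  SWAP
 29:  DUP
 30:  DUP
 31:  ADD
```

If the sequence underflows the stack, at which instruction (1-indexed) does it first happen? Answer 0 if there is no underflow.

PUSH 9 : [9]
NEG    : [-9]
PUSH 3 : [-9, 3]
MUL    : [-27]
PUSH 9 : [-27, 9]
DUP    : [-27, 9, 9]
OVER   : [-27, 9, 9, 9]
ROT    : [-27, 9, 9, 9]
MUL    : [-27, 9, 81]
MUL    : [-27, 729]
MUL    : [-19683]
NEG    : [19683]
ADD  — needs 2 operands, stack has 1 → underflow

13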